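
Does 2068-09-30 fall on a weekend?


Anchor: Jan 1, 2068. With p = 2068 - 1 = 2067: (p + p//4 - p//100 + p//400) mod 7 = (2067 + 516 - 20 + 5) mod 7 = 2568 mod 7 = 6 -> Sunday (Mon=0 ... Sun=6)
Day of year: 274; offset = 273
Weekday index = (6 + 273) mod 7 = 6 -> Sunday
Weekend days: Saturday, Sunday

Yes


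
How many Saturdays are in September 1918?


September 1918 has 30 days
Anchor: Jan 1, 1918. With p = 1918 - 1 = 1917: (p + p//4 - p//100 + p//400) mod 7 = (1917 + 479 - 19 + 4) mod 7 = 2381 mod 7 = 1 -> Tuesday (Mon=0 ... Sun=6)
Days before September (Jan-Aug): 243; September 1 index = (1 + 243) mod 7 = 6 -> Sunday
First Saturday is September 7
Saturdays: 7, 14, 21, 28

4 Saturdays


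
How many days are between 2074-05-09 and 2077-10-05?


From 2074-05-09 to 2077-10-05
2074-05-09: days before May = 31 + 28 + 31 + 30 = 120 (2074 is not a leap year); day of year = 120 + 9 = 129
2077-10-05: days before October = 31 + 28 + 31 + 30 + 31 + 30 + 31 + 31 + 30 = 273 (2077 is not a leap year); day of year = 273 + 5 = 278
Rest of 2074: 365 - 129 = 236
Full years 2075 (365), 2076 (366): 731
Total = 236 + 731 + 278 = 1245

1245 days


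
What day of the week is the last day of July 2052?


July 2052 has 31 days
Anchor: Jan 1, 2052. With p = 2052 - 1 = 2051: (p + p//4 - p//100 + p//400) mod 7 = (2051 + 512 - 20 + 5) mod 7 = 2548 mod 7 = 0 -> Monday (Mon=0 ... Sun=6)
Days before July (Jan-Jun): 182; July 1 index = (0 + 182) mod 7 = 0 -> Monday
Last day offset: 31 - 1 = 30 days
Weekday index = (0 + 30) mod 7 = 2

Wednesday, July 31


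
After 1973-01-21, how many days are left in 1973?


Day of year: 21 of 365
Remaining = 365 - 21

344 days


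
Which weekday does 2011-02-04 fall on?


Date: February 4, 2011
Anchor: Jan 1, 2011. With p = 2011 - 1 = 2010: (p + p//4 - p//100 + p//400) mod 7 = (2010 + 502 - 20 + 5) mod 7 = 2497 mod 7 = 5 -> Saturday (Mon=0 ... Sun=6)
Days before February (Jan): 31; offset = 31 + 4 - 1 = 34
Weekday index = (5 + 34) mod 7 = 4

Day of the week: Friday


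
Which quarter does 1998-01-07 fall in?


Month: January (month 1)
Q1: Jan-Mar, Q2: Apr-Jun, Q3: Jul-Sep, Q4: Oct-Dec

Q1


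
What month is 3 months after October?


October is month 10
10 + 3 = 13; wrap: 13 - 12 = 1

January


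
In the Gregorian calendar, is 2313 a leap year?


Gregorian leap year rule: divisible by 4, but not by 100, unless also by 400.
2313 is not divisible by 4 -> not a leap year

No


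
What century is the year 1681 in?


Century = (year - 1) // 100 + 1
= (1681 - 1) // 100 + 1
= 1680 // 100 + 1
= 16 + 1

17th century


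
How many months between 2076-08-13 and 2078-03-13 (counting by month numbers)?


From August 2076 to March 2078
2 years * 12 = 24 months, minus 5 months = 19

19 months


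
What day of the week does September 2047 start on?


Target: September 1, 2047
Anchor: Jan 1, 2047. With p = 2047 - 1 = 2046: (p + p//4 - p//100 + p//400) mod 7 = (2046 + 511 - 20 + 5) mod 7 = 2542 mod 7 = 1 -> Tuesday (Mon=0 ... Sun=6)
Days before September (Jan-Aug): 243 days
Weekday index = (1 + 243) mod 7 = 6

Sunday


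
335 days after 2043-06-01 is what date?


Start: 2043-06-01, add 335 days
June 2043 has 30 days: 30 - 1 = 29 days to June 30 -> 306 left
July 2043 has 31 days -> 275 left
August 2043 has 31 days -> 244 left
September 2043 has 30 days -> 214 left
October 2043 has 31 days -> 183 left
November 2043 has 30 days -> 153 left
December 2043 has 31 days -> 122 left
January 2044 has 31 days -> 91 left
February 2044 has 29 days -> 62 left
March 2044 has 31 days -> 31 left
April 2044 has 30 days -> 1 left
May 2044: 1 <= 31 -> lands on May 1

Result: 2044-05-01


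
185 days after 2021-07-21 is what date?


Start: 2021-07-21, add 185 days
July 2021 has 31 days: 31 - 21 = 10 days to July 31 -> 175 left
August 2021 has 31 days -> 144 left
September 2021 has 30 days -> 114 left
October 2021 has 31 days -> 83 left
November 2021 has 30 days -> 53 left
December 2021 has 31 days -> 22 left
January 2022: 22 <= 31 -> lands on January 22

Result: 2022-01-22


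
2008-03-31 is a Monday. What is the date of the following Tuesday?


Current: Monday
Target: Tuesday
Days ahead: 1

Next Tuesday: 2008-04-01


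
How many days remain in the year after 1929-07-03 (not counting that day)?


Day of year: 184 of 365
Remaining = 365 - 184

181 days


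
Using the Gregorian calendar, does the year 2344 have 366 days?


Gregorian leap year rule: divisible by 4, but not by 100, unless also by 400.
2344 is divisible by 4 but not 100 -> leap year

Yes


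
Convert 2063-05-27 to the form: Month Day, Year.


ISO 2063-05-27 parses as year=2063, month=05, day=27
Month 5 -> May

May 27, 2063


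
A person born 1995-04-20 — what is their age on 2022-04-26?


Birth: 1995-04-20
Reference: 2022-04-26
Year difference: 2022 - 1995 = 27

27 years old


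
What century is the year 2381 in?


Century = (year - 1) // 100 + 1
= (2381 - 1) // 100 + 1
= 2380 // 100 + 1
= 23 + 1

24th century


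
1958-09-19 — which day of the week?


Date: September 19, 1958
Anchor: Jan 1, 1958. With p = 1958 - 1 = 1957: (p + p//4 - p//100 + p//400) mod 7 = (1957 + 489 - 19 + 4) mod 7 = 2431 mod 7 = 2 -> Wednesday (Mon=0 ... Sun=6)
Days before September (Jan-Aug): 243; offset = 243 + 19 - 1 = 261
Weekday index = (2 + 261) mod 7 = 4

Day of the week: Friday


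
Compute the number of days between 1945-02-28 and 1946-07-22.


From 1945-02-28 to 1946-07-22
1945-02-28: days before February = 31; day of year = 31 + 28 = 59
1946-07-22: days before July = 31 + 28 + 31 + 30 + 31 + 30 = 181 (1946 is not a leap year); day of year = 181 + 22 = 203
Rest of 1945: 365 - 59 = 306
Total = 306 + 203 = 509

509 days


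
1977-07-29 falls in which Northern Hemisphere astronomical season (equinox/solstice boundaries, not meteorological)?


Date: July 29
Astronomical Summer (approx.; exact equinox/solstice day varies by year): June 21 to September 21
July 29 falls within the Summer window

Summer


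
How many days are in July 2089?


July 2089

31 days


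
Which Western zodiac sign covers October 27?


Date: October 27
Conventional tropical zodiac dates: Scorpio from October 23 onward; Sagittarius starts November 22
October 27 falls within the Scorpio range

Scorpio


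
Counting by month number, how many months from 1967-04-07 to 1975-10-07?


From April 1967 to October 1975
8 years * 12 = 96 months, plus 6 months = 102

102 months


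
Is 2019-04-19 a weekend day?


Anchor: Jan 1, 2019. With p = 2019 - 1 = 2018: (p + p//4 - p//100 + p//400) mod 7 = (2018 + 504 - 20 + 5) mod 7 = 2507 mod 7 = 1 -> Tuesday (Mon=0 ... Sun=6)
Day of year: 109; offset = 108
Weekday index = (1 + 108) mod 7 = 4 -> Friday
Weekend days: Saturday, Sunday

No


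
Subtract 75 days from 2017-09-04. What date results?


Start: 2017-09-04, subtract 75 days
Back 4 days from September 4 reaches August 31, 2017 -> 71 left
August 2017 has 31 days -> back to July 31, 2017 -> 40 left
July 2017 has 31 days -> back to June 30, 2017 -> 9 left
June 2017: 30 - 9 = 21 -> lands on June 21

Result: 2017-06-21


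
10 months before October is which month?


October is month 10
10 - 10 = 0; wrap: 0 + 12 = 12

December


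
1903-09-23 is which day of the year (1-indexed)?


Date: September 23, 1903
Days in months 1 through 8: 243
Plus 23 days in September

Day of year: 266


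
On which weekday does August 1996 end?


August 1996 has 31 days
Anchor: Jan 1, 1996. With p = 1996 - 1 = 1995: (p + p//4 - p//100 + p//400) mod 7 = (1995 + 498 - 19 + 4) mod 7 = 2478 mod 7 = 0 -> Monday (Mon=0 ... Sun=6)
Days before August (Jan-Jul): 213; August 1 index = (0 + 213) mod 7 = 3 -> Thursday
Last day offset: 31 - 1 = 30 days
Weekday index = (3 + 30) mod 7 = 5

Saturday, August 31


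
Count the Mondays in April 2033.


April 2033 has 30 days
Anchor: Jan 1, 2033. With p = 2033 - 1 = 2032: (p + p//4 - p//100 + p//400) mod 7 = (2032 + 508 - 20 + 5) mod 7 = 2525 mod 7 = 5 -> Saturday (Mon=0 ... Sun=6)
Days before April (Jan-Mar): 90; April 1 index = (5 + 90) mod 7 = 4 -> Friday
First Monday is April 4
Mondays: 4, 11, 18, 25

4 Mondays


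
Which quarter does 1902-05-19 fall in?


Month: May (month 5)
Q1: Jan-Mar, Q2: Apr-Jun, Q3: Jul-Sep, Q4: Oct-Dec

Q2


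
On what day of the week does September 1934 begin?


Target: September 1, 1934
Anchor: Jan 1, 1934. With p = 1934 - 1 = 1933: (p + p//4 - p//100 + p//400) mod 7 = (1933 + 483 - 19 + 4) mod 7 = 2401 mod 7 = 0 -> Monday (Mon=0 ... Sun=6)
Days before September (Jan-Aug): 243 days
Weekday index = (0 + 243) mod 7 = 5

Saturday


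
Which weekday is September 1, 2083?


Target: September 1, 2083
Anchor: Jan 1, 2083. With p = 2083 - 1 = 2082: (p + p//4 - p//100 + p//400) mod 7 = (2082 + 520 - 20 + 5) mod 7 = 2587 mod 7 = 4 -> Friday (Mon=0 ... Sun=6)
Days before September (Jan-Aug): 243 days
Weekday index = (4 + 243) mod 7 = 2

Wednesday


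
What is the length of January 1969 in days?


January 1969

31 days


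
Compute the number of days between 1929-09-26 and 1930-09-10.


From 1929-09-26 to 1930-09-10
1929-09-26: days before September = 31 + 28 + 31 + 30 + 31 + 30 + 31 + 31 = 243 (1929 is not a leap year); day of year = 243 + 26 = 269
1930-09-10: days before September = 31 + 28 + 31 + 30 + 31 + 30 + 31 + 31 = 243 (1930 is not a leap year); day of year = 243 + 10 = 253
Rest of 1929: 365 - 269 = 96
Total = 96 + 253 = 349

349 days


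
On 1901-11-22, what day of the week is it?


Date: November 22, 1901
Anchor: Jan 1, 1901. With p = 1901 - 1 = 1900: (p + p//4 - p//100 + p//400) mod 7 = (1900 + 475 - 19 + 4) mod 7 = 2360 mod 7 = 1 -> Tuesday (Mon=0 ... Sun=6)
Days before November (Jan-Oct): 304; offset = 304 + 22 - 1 = 325
Weekday index = (1 + 325) mod 7 = 4

Day of the week: Friday


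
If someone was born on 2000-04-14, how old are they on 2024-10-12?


Birth: 2000-04-14
Reference: 2024-10-12
Year difference: 2024 - 2000 = 24

24 years old


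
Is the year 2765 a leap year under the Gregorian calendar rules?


Gregorian leap year rule: divisible by 4, but not by 100, unless also by 400.
2765 is not divisible by 4 -> not a leap year

No


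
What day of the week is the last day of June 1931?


June 1931 has 30 days
Anchor: Jan 1, 1931. With p = 1931 - 1 = 1930: (p + p//4 - p//100 + p//400) mod 7 = (1930 + 482 - 19 + 4) mod 7 = 2397 mod 7 = 3 -> Thursday (Mon=0 ... Sun=6)
Days before June (Jan-May): 151; June 1 index = (3 + 151) mod 7 = 0 -> Monday
Last day offset: 30 - 1 = 29 days
Weekday index = (0 + 29) mod 7 = 1

Tuesday, June 30


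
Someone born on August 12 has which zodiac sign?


Date: August 12
Conventional tropical zodiac dates: Leo from July 23 onward; Virgo starts August 23
August 12 falls within the Leo range

Leo


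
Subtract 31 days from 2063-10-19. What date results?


Start: 2063-10-19, subtract 31 days
Back 19 days from October 19 reaches September 30, 2063 -> 12 left
September 2063: 30 - 12 = 18 -> lands on September 18

Result: 2063-09-18


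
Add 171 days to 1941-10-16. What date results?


Start: 1941-10-16, add 171 days
October 1941 has 31 days: 31 - 16 = 15 days to October 31 -> 156 left
November 1941 has 30 days -> 126 left
December 1941 has 31 days -> 95 left
January 1942 has 31 days -> 64 left
February 1942 has 28 days -> 36 left
March 1942 has 31 days -> 5 left
April 1942: 5 <= 30 -> lands on April 5

Result: 1942-04-05


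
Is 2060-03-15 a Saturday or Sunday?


Anchor: Jan 1, 2060. With p = 2060 - 1 = 2059: (p + p//4 - p//100 + p//400) mod 7 = (2059 + 514 - 20 + 5) mod 7 = 2558 mod 7 = 3 -> Thursday (Mon=0 ... Sun=6)
Day of year: 75; offset = 74
Weekday index = (3 + 74) mod 7 = 0 -> Monday
Weekend days: Saturday, Sunday

No


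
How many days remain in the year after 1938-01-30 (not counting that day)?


Day of year: 30 of 365
Remaining = 365 - 30

335 days


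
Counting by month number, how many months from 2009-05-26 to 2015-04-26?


From May 2009 to April 2015
6 years * 12 = 72 months, minus 1 month = 71

71 months


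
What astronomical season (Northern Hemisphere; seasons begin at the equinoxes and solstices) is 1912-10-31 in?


Date: October 31
Astronomical Autumn (approx.; exact equinox/solstice day varies by year): September 22 to December 20
October 31 falls within the Autumn window

Autumn


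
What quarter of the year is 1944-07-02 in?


Month: July (month 7)
Q1: Jan-Mar, Q2: Apr-Jun, Q3: Jul-Sep, Q4: Oct-Dec

Q3


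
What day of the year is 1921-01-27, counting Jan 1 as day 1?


Date: January 27, 1921
No months before January
Plus 27 days in January

Day of year: 27


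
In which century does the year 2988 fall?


Century = (year - 1) // 100 + 1
= (2988 - 1) // 100 + 1
= 2987 // 100 + 1
= 29 + 1

30th century


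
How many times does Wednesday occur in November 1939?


November 1939 has 30 days
Anchor: Jan 1, 1939. With p = 1939 - 1 = 1938: (p + p//4 - p//100 + p//400) mod 7 = (1938 + 484 - 19 + 4) mod 7 = 2407 mod 7 = 6 -> Sunday (Mon=0 ... Sun=6)
Days before November (Jan-Oct): 304; November 1 index = (6 + 304) mod 7 = 2 -> Wednesday
First Wednesday is November 1
Wednesdays: 1, 8, 15, 22, 29

5 Wednesdays


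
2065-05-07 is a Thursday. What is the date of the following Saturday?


Current: Thursday
Target: Saturday
Days ahead: 2

Next Saturday: 2065-05-09


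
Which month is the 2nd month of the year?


Month 2 of 12

February


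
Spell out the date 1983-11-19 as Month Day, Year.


ISO 1983-11-19 parses as year=1983, month=11, day=19
Month 11 -> November

November 19, 1983


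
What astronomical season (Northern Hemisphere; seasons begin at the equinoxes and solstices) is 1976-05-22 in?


Date: May 22
Astronomical Spring (approx.; exact equinox/solstice day varies by year): March 20 to June 20
May 22 falls within the Spring window

Spring


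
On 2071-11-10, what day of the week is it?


Date: November 10, 2071
Anchor: Jan 1, 2071. With p = 2071 - 1 = 2070: (p + p//4 - p//100 + p//400) mod 7 = (2070 + 517 - 20 + 5) mod 7 = 2572 mod 7 = 3 -> Thursday (Mon=0 ... Sun=6)
Days before November (Jan-Oct): 304; offset = 304 + 10 - 1 = 313
Weekday index = (3 + 313) mod 7 = 1

Day of the week: Tuesday


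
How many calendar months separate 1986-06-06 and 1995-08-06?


From June 1986 to August 1995
9 years * 12 = 108 months, plus 2 months = 110

110 months


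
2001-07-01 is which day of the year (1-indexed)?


Date: July 1, 2001
Days in months 1 through 6: 181
Plus 1 days in July

Day of year: 182


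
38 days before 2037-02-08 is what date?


Start: 2037-02-08, subtract 38 days
Back 8 days from February 8 reaches January 31, 2037 -> 30 left
January 2037: 31 - 30 = 1 -> lands on January 1

Result: 2037-01-01


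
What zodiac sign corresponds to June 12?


Date: June 12
Conventional tropical zodiac dates: Gemini from May 21 onward; Cancer starts June 21
June 12 falls within the Gemini range

Gemini


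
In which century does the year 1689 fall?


Century = (year - 1) // 100 + 1
= (1689 - 1) // 100 + 1
= 1688 // 100 + 1
= 16 + 1

17th century


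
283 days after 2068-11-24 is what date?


Start: 2068-11-24, add 283 days
November 2068 has 30 days: 30 - 24 = 6 days to November 30 -> 277 left
December 2068 has 31 days -> 246 left
January 2069 has 31 days -> 215 left
February 2069 has 28 days -> 187 left
March 2069 has 31 days -> 156 left
April 2069 has 30 days -> 126 left
May 2069 has 31 days -> 95 left
June 2069 has 30 days -> 65 left
July 2069 has 31 days -> 34 left
August 2069 has 31 days -> 3 left
September 2069: 3 <= 30 -> lands on September 3

Result: 2069-09-03


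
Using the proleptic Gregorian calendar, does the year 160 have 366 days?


Gregorian leap year rule: divisible by 4, but not by 100, unless also by 400.
160 is divisible by 4 but not 100 -> leap year

Yes


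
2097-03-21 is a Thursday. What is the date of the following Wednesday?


Current: Thursday
Target: Wednesday
Days ahead: 6

Next Wednesday: 2097-03-27


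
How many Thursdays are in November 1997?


November 1997 has 30 days
Anchor: Jan 1, 1997. With p = 1997 - 1 = 1996: (p + p//4 - p//100 + p//400) mod 7 = (1996 + 499 - 19 + 4) mod 7 = 2480 mod 7 = 2 -> Wednesday (Mon=0 ... Sun=6)
Days before November (Jan-Oct): 304; November 1 index = (2 + 304) mod 7 = 5 -> Saturday
First Thursday is November 6
Thursdays: 6, 13, 20, 27

4 Thursdays


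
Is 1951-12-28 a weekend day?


Anchor: Jan 1, 1951. With p = 1951 - 1 = 1950: (p + p//4 - p//100 + p//400) mod 7 = (1950 + 487 - 19 + 4) mod 7 = 2422 mod 7 = 0 -> Monday (Mon=0 ... Sun=6)
Day of year: 362; offset = 361
Weekday index = (0 + 361) mod 7 = 4 -> Friday
Weekend days: Saturday, Sunday

No


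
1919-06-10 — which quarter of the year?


Month: June (month 6)
Q1: Jan-Mar, Q2: Apr-Jun, Q3: Jul-Sep, Q4: Oct-Dec

Q2


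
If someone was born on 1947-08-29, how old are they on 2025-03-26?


Birth: 1947-08-29
Reference: 2025-03-26
Year difference: 2025 - 1947 = 78
Birthday not yet reached in 2025, subtract 1

77 years old


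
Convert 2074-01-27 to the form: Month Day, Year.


ISO 2074-01-27 parses as year=2074, month=01, day=27
Month 1 -> January

January 27, 2074


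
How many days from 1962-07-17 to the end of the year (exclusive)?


Day of year: 198 of 365
Remaining = 365 - 198

167 days


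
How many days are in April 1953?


April 1953

30 days


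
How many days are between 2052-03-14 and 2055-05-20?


From 2052-03-14 to 2055-05-20
2052-03-14: days before March = 31 + 29 = 60 (2052 is a leap year); day of year = 60 + 14 = 74
2055-05-20: days before May = 31 + 28 + 31 + 30 = 120 (2055 is not a leap year); day of year = 120 + 20 = 140
Rest of 2052: 366 - 74 = 292
Full years 2053 (365), 2054 (365): 730
Total = 292 + 730 + 140 = 1162

1162 days


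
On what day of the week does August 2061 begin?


Target: August 1, 2061
Anchor: Jan 1, 2061. With p = 2061 - 1 = 2060: (p + p//4 - p//100 + p//400) mod 7 = (2060 + 515 - 20 + 5) mod 7 = 2560 mod 7 = 5 -> Saturday (Mon=0 ... Sun=6)
Days before August (Jan-Jul): 212 days
Weekday index = (5 + 212) mod 7 = 0

Monday


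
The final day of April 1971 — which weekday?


April 1971 has 30 days
Anchor: Jan 1, 1971. With p = 1971 - 1 = 1970: (p + p//4 - p//100 + p//400) mod 7 = (1970 + 492 - 19 + 4) mod 7 = 2447 mod 7 = 4 -> Friday (Mon=0 ... Sun=6)
Days before April (Jan-Mar): 90; April 1 index = (4 + 90) mod 7 = 3 -> Thursday
Last day offset: 30 - 1 = 29 days
Weekday index = (3 + 29) mod 7 = 4

Friday, April 30


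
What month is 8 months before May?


May is month 5
5 - 8 = -3; wrap: -3 + 12 = 9

September


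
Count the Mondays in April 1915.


April 1915 has 30 days
Anchor: Jan 1, 1915. With p = 1915 - 1 = 1914: (p + p//4 - p//100 + p//400) mod 7 = (1914 + 478 - 19 + 4) mod 7 = 2377 mod 7 = 4 -> Friday (Mon=0 ... Sun=6)
Days before April (Jan-Mar): 90; April 1 index = (4 + 90) mod 7 = 3 -> Thursday
First Monday is April 5
Mondays: 5, 12, 19, 26

4 Mondays


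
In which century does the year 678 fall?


Century = (year - 1) // 100 + 1
= (678 - 1) // 100 + 1
= 677 // 100 + 1
= 6 + 1

7th century


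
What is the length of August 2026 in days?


August 2026

31 days


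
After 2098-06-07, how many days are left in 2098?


Day of year: 158 of 365
Remaining = 365 - 158

207 days


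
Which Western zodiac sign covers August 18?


Date: August 18
Conventional tropical zodiac dates: Leo from July 23 onward; Virgo starts August 23
August 18 falls within the Leo range

Leo


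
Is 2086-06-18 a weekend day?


Anchor: Jan 1, 2086. With p = 2086 - 1 = 2085: (p + p//4 - p//100 + p//400) mod 7 = (2085 + 521 - 20 + 5) mod 7 = 2591 mod 7 = 1 -> Tuesday (Mon=0 ... Sun=6)
Day of year: 169; offset = 168
Weekday index = (1 + 168) mod 7 = 1 -> Tuesday
Weekend days: Saturday, Sunday

No


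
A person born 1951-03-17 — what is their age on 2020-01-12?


Birth: 1951-03-17
Reference: 2020-01-12
Year difference: 2020 - 1951 = 69
Birthday not yet reached in 2020, subtract 1

68 years old


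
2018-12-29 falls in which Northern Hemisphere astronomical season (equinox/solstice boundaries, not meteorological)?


Date: December 29
Astronomical Winter (approx.; exact equinox/solstice day varies by year): December 21 to March 19
December 29 falls within the Winter window

Winter


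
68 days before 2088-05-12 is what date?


Start: 2088-05-12, subtract 68 days
Back 12 days from May 12 reaches April 30, 2088 -> 56 left
April 2088 has 30 days -> back to March 31, 2088 -> 26 left
March 2088: 31 - 26 = 5 -> lands on March 5

Result: 2088-03-05


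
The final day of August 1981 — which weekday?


August 1981 has 31 days
Anchor: Jan 1, 1981. With p = 1981 - 1 = 1980: (p + p//4 - p//100 + p//400) mod 7 = (1980 + 495 - 19 + 4) mod 7 = 2460 mod 7 = 3 -> Thursday (Mon=0 ... Sun=6)
Days before August (Jan-Jul): 212; August 1 index = (3 + 212) mod 7 = 5 -> Saturday
Last day offset: 31 - 1 = 30 days
Weekday index = (5 + 30) mod 7 = 0

Monday, August 31


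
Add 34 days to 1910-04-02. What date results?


Start: 1910-04-02, add 34 days
April 1910 has 30 days: 30 - 2 = 28 days to April 30 -> 6 left
May 1910: 6 <= 31 -> lands on May 6

Result: 1910-05-06


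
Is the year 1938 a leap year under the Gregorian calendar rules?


Gregorian leap year rule: divisible by 4, but not by 100, unless also by 400.
1938 is not divisible by 4 -> not a leap year

No


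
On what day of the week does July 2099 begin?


Target: July 1, 2099
Anchor: Jan 1, 2099. With p = 2099 - 1 = 2098: (p + p//4 - p//100 + p//400) mod 7 = (2098 + 524 - 20 + 5) mod 7 = 2607 mod 7 = 3 -> Thursday (Mon=0 ... Sun=6)
Days before July (Jan-Jun): 181 days
Weekday index = (3 + 181) mod 7 = 2

Wednesday


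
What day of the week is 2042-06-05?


Date: June 5, 2042
Anchor: Jan 1, 2042. With p = 2042 - 1 = 2041: (p + p//4 - p//100 + p//400) mod 7 = (2041 + 510 - 20 + 5) mod 7 = 2536 mod 7 = 2 -> Wednesday (Mon=0 ... Sun=6)
Days before June (Jan-May): 151; offset = 151 + 5 - 1 = 155
Weekday index = (2 + 155) mod 7 = 3

Day of the week: Thursday


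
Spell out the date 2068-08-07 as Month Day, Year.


ISO 2068-08-07 parses as year=2068, month=08, day=07
Month 8 -> August

August 7, 2068


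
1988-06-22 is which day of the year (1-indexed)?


Date: June 22, 1988
Days in months 1 through 5: 152
Plus 22 days in June

Day of year: 174


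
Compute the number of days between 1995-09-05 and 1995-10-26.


From 1995-09-05 to 1995-10-26
1995-09-05: days before September = 31 + 28 + 31 + 30 + 31 + 30 + 31 + 31 = 243 (1995 is not a leap year); day of year = 243 + 5 = 248
1995-10-26: days before October = 31 + 28 + 31 + 30 + 31 + 30 + 31 + 31 + 30 = 273 (1995 is not a leap year); day of year = 273 + 26 = 299
Same year: 299 - 248 = 51

51 days


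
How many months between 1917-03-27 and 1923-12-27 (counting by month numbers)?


From March 1917 to December 1923
6 years * 12 = 72 months, plus 9 months = 81

81 months


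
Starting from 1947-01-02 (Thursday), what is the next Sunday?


Current: Thursday
Target: Sunday
Days ahead: 3

Next Sunday: 1947-01-05


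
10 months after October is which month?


October is month 10
10 + 10 = 20; wrap: 20 - 12 = 8

August


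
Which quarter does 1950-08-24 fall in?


Month: August (month 8)
Q1: Jan-Mar, Q2: Apr-Jun, Q3: Jul-Sep, Q4: Oct-Dec

Q3


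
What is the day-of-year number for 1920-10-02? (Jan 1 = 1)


Date: October 2, 1920
Days in months 1 through 9: 274
Plus 2 days in October

Day of year: 276


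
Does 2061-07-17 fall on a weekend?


Anchor: Jan 1, 2061. With p = 2061 - 1 = 2060: (p + p//4 - p//100 + p//400) mod 7 = (2060 + 515 - 20 + 5) mod 7 = 2560 mod 7 = 5 -> Saturday (Mon=0 ... Sun=6)
Day of year: 198; offset = 197
Weekday index = (5 + 197) mod 7 = 6 -> Sunday
Weekend days: Saturday, Sunday

Yes


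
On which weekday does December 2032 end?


December 2032 has 31 days
Anchor: Jan 1, 2032. With p = 2032 - 1 = 2031: (p + p//4 - p//100 + p//400) mod 7 = (2031 + 507 - 20 + 5) mod 7 = 2523 mod 7 = 3 -> Thursday (Mon=0 ... Sun=6)
Days before December (Jan-Nov): 335; December 1 index = (3 + 335) mod 7 = 2 -> Wednesday
Last day offset: 31 - 1 = 30 days
Weekday index = (2 + 30) mod 7 = 4

Friday, December 31


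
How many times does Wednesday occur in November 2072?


November 2072 has 30 days
Anchor: Jan 1, 2072. With p = 2072 - 1 = 2071: (p + p//4 - p//100 + p//400) mod 7 = (2071 + 517 - 20 + 5) mod 7 = 2573 mod 7 = 4 -> Friday (Mon=0 ... Sun=6)
Days before November (Jan-Oct): 305; November 1 index = (4 + 305) mod 7 = 1 -> Tuesday
First Wednesday is November 2
Wednesdays: 2, 9, 16, 23, 30

5 Wednesdays


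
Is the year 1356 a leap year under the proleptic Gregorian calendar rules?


Gregorian leap year rule: divisible by 4, but not by 100, unless also by 400.
1356 is divisible by 4 but not 100 -> leap year

Yes


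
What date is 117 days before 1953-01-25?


Start: 1953-01-25, subtract 117 days
Back 25 days from January 25 reaches December 31, 1952 -> 92 left
December 1952 has 31 days -> back to November 30, 1952 -> 61 left
November 1952 has 30 days -> back to October 31, 1952 -> 31 left
October 1952 has 31 days -> back to September 30, 1952 -> 0 left
September 1952: 30 - 0 = 30 -> lands on September 30

Result: 1952-09-30


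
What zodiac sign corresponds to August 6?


Date: August 6
Conventional tropical zodiac dates: Leo from July 23 onward; Virgo starts August 23
August 6 falls within the Leo range

Leo


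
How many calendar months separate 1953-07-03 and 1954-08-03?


From July 1953 to August 1954
1 year * 12 = 12 months, plus 1 month = 13

13 months


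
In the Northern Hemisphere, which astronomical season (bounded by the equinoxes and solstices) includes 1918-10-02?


Date: October 2
Astronomical Autumn (approx.; exact equinox/solstice day varies by year): September 22 to December 20
October 2 falls within the Autumn window

Autumn


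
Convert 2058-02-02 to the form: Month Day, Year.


ISO 2058-02-02 parses as year=2058, month=02, day=02
Month 2 -> February

February 2, 2058


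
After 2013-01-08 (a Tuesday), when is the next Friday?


Current: Tuesday
Target: Friday
Days ahead: 3

Next Friday: 2013-01-11


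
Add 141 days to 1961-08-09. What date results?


Start: 1961-08-09, add 141 days
August 1961 has 31 days: 31 - 9 = 22 days to August 31 -> 119 left
September 1961 has 30 days -> 89 left
October 1961 has 31 days -> 58 left
November 1961 has 30 days -> 28 left
December 1961: 28 <= 31 -> lands on December 28

Result: 1961-12-28


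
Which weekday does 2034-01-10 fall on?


Date: January 10, 2034
Anchor: Jan 1, 2034. With p = 2034 - 1 = 2033: (p + p//4 - p//100 + p//400) mod 7 = (2033 + 508 - 20 + 5) mod 7 = 2526 mod 7 = 6 -> Sunday (Mon=0 ... Sun=6)
Days into year = 10 - 1 = 9
Weekday index = (6 + 9) mod 7 = 1

Day of the week: Tuesday


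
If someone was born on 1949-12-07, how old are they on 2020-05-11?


Birth: 1949-12-07
Reference: 2020-05-11
Year difference: 2020 - 1949 = 71
Birthday not yet reached in 2020, subtract 1

70 years old


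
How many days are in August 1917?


August 1917

31 days


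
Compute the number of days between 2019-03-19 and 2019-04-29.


From 2019-03-19 to 2019-04-29
2019-03-19: days before March = 31 + 28 = 59 (2019 is not a leap year); day of year = 59 + 19 = 78
2019-04-29: days before April = 31 + 28 + 31 = 90 (2019 is not a leap year); day of year = 90 + 29 = 119
Same year: 119 - 78 = 41

41 days


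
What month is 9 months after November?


November is month 11
11 + 9 = 20; wrap: 20 - 12 = 8

August


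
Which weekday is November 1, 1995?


Target: November 1, 1995
Anchor: Jan 1, 1995. With p = 1995 - 1 = 1994: (p + p//4 - p//100 + p//400) mod 7 = (1994 + 498 - 19 + 4) mod 7 = 2477 mod 7 = 6 -> Sunday (Mon=0 ... Sun=6)
Days before November (Jan-Oct): 304 days
Weekday index = (6 + 304) mod 7 = 2

Wednesday


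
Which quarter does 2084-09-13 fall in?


Month: September (month 9)
Q1: Jan-Mar, Q2: Apr-Jun, Q3: Jul-Sep, Q4: Oct-Dec

Q3


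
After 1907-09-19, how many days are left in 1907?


Day of year: 262 of 365
Remaining = 365 - 262

103 days


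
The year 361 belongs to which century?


Century = (year - 1) // 100 + 1
= (361 - 1) // 100 + 1
= 360 // 100 + 1
= 3 + 1

4th century


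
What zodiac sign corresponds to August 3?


Date: August 3
Conventional tropical zodiac dates: Leo from July 23 onward; Virgo starts August 23
August 3 falls within the Leo range

Leo


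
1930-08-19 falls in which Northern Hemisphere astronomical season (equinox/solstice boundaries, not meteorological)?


Date: August 19
Astronomical Summer (approx.; exact equinox/solstice day varies by year): June 21 to September 21
August 19 falls within the Summer window

Summer


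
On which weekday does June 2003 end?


June 2003 has 30 days
Anchor: Jan 1, 2003. With p = 2003 - 1 = 2002: (p + p//4 - p//100 + p//400) mod 7 = (2002 + 500 - 20 + 5) mod 7 = 2487 mod 7 = 2 -> Wednesday (Mon=0 ... Sun=6)
Days before June (Jan-May): 151; June 1 index = (2 + 151) mod 7 = 6 -> Sunday
Last day offset: 30 - 1 = 29 days
Weekday index = (6 + 29) mod 7 = 0

Monday, June 30


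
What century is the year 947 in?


Century = (year - 1) // 100 + 1
= (947 - 1) // 100 + 1
= 946 // 100 + 1
= 9 + 1

10th century


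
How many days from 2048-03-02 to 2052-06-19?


From 2048-03-02 to 2052-06-19
2048-03-02: days before March = 31 + 29 = 60 (2048 is a leap year); day of year = 60 + 2 = 62
2052-06-19: days before June = 31 + 29 + 31 + 30 + 31 = 152 (2052 is a leap year); day of year = 152 + 19 = 171
Rest of 2048: 366 - 62 = 304
Full years 2049 (365), 2050 (365), 2051 (365): 1095
Total = 304 + 1095 + 171 = 1570

1570 days


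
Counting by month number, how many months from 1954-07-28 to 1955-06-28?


From July 1954 to June 1955
1 year * 12 = 12 months, minus 1 month = 11

11 months


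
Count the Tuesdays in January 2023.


January 2023 has 31 days
Anchor: Jan 1, 2023. With p = 2023 - 1 = 2022: (p + p//4 - p//100 + p//400) mod 7 = (2022 + 505 - 20 + 5) mod 7 = 2512 mod 7 = 6 -> Sunday (Mon=0 ... Sun=6)
January 1 is the anchor itself -> Sunday
First Tuesday is January 3
Tuesdays: 3, 10, 17, 24, 31

5 Tuesdays


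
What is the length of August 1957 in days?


August 1957

31 days


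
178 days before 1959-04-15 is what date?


Start: 1959-04-15, subtract 178 days
Back 15 days from April 15 reaches March 31, 1959 -> 163 left
March 1959 has 31 days -> back to February 28, 1959 -> 132 left
February 1959 has 28 days -> back to January 31, 1959 -> 104 left
January 1959 has 31 days -> back to December 31, 1958 -> 73 left
December 1958 has 31 days -> back to November 30, 1958 -> 42 left
November 1958 has 30 days -> back to October 31, 1958 -> 12 left
October 1958: 31 - 12 = 19 -> lands on October 19

Result: 1958-10-19


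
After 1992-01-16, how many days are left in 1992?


Day of year: 16 of 366
Remaining = 366 - 16

350 days


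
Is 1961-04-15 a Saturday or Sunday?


Anchor: Jan 1, 1961. With p = 1961 - 1 = 1960: (p + p//4 - p//100 + p//400) mod 7 = (1960 + 490 - 19 + 4) mod 7 = 2435 mod 7 = 6 -> Sunday (Mon=0 ... Sun=6)
Day of year: 105; offset = 104
Weekday index = (6 + 104) mod 7 = 5 -> Saturday
Weekend days: Saturday, Sunday

Yes


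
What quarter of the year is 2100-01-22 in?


Month: January (month 1)
Q1: Jan-Mar, Q2: Apr-Jun, Q3: Jul-Sep, Q4: Oct-Dec

Q1


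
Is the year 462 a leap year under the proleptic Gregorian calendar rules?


Gregorian leap year rule: divisible by 4, but not by 100, unless also by 400.
462 is not divisible by 4 -> not a leap year

No


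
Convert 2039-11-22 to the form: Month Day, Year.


ISO 2039-11-22 parses as year=2039, month=11, day=22
Month 11 -> November

November 22, 2039


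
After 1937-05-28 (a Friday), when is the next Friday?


Current: Friday
Target: Friday
Days ahead: 7

Next Friday: 1937-06-04


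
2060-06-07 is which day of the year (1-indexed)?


Date: June 7, 2060
Days in months 1 through 5: 152
Plus 7 days in June

Day of year: 159


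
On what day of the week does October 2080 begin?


Target: October 1, 2080
Anchor: Jan 1, 2080. With p = 2080 - 1 = 2079: (p + p//4 - p//100 + p//400) mod 7 = (2079 + 519 - 20 + 5) mod 7 = 2583 mod 7 = 0 -> Monday (Mon=0 ... Sun=6)
Days before October (Jan-Sep): 274 days
Weekday index = (0 + 274) mod 7 = 1

Tuesday


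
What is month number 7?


Month 7 of 12

July


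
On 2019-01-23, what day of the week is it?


Date: January 23, 2019
Anchor: Jan 1, 2019. With p = 2019 - 1 = 2018: (p + p//4 - p//100 + p//400) mod 7 = (2018 + 504 - 20 + 5) mod 7 = 2507 mod 7 = 1 -> Tuesday (Mon=0 ... Sun=6)
Days into year = 23 - 1 = 22
Weekday index = (1 + 22) mod 7 = 2

Day of the week: Wednesday


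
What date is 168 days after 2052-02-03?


Start: 2052-02-03, add 168 days
February 2052 has 29 days: 29 - 3 = 26 days to February 29 -> 142 left
March 2052 has 31 days -> 111 left
April 2052 has 30 days -> 81 left
May 2052 has 31 days -> 50 left
June 2052 has 30 days -> 20 left
July 2052: 20 <= 31 -> lands on July 20

Result: 2052-07-20


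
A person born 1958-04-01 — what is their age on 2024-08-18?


Birth: 1958-04-01
Reference: 2024-08-18
Year difference: 2024 - 1958 = 66

66 years old


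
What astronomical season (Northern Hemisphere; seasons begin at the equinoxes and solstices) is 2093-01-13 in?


Date: January 13
Astronomical Winter (approx.; exact equinox/solstice day varies by year): December 21 to March 19
January 13 falls within the Winter window

Winter


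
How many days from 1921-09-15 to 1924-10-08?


From 1921-09-15 to 1924-10-08
1921-09-15: days before September = 31 + 28 + 31 + 30 + 31 + 30 + 31 + 31 = 243 (1921 is not a leap year); day of year = 243 + 15 = 258
1924-10-08: days before October = 31 + 29 + 31 + 30 + 31 + 30 + 31 + 31 + 30 = 274 (1924 is a leap year); day of year = 274 + 8 = 282
Rest of 1921: 365 - 258 = 107
Full years 1922 (365), 1923 (365): 730
Total = 107 + 730 + 282 = 1119

1119 days


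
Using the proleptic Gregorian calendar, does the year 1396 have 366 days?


Gregorian leap year rule: divisible by 4, but not by 100, unless also by 400.
1396 is divisible by 4 but not 100 -> leap year

Yes


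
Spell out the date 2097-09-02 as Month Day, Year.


ISO 2097-09-02 parses as year=2097, month=09, day=02
Month 9 -> September

September 2, 2097


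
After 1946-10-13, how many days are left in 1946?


Day of year: 286 of 365
Remaining = 365 - 286

79 days


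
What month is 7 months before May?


May is month 5
5 - 7 = -2; wrap: -2 + 12 = 10

October


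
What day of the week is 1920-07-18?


Date: July 18, 1920
Anchor: Jan 1, 1920. With p = 1920 - 1 = 1919: (p + p//4 - p//100 + p//400) mod 7 = (1919 + 479 - 19 + 4) mod 7 = 2383 mod 7 = 3 -> Thursday (Mon=0 ... Sun=6)
Days before July (Jan-Jun): 182; offset = 182 + 18 - 1 = 199
Weekday index = (3 + 199) mod 7 = 6

Day of the week: Sunday


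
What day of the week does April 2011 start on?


Target: April 1, 2011
Anchor: Jan 1, 2011. With p = 2011 - 1 = 2010: (p + p//4 - p//100 + p//400) mod 7 = (2010 + 502 - 20 + 5) mod 7 = 2497 mod 7 = 5 -> Saturday (Mon=0 ... Sun=6)
Days before April (Jan-Mar): 90 days
Weekday index = (5 + 90) mod 7 = 4

Friday


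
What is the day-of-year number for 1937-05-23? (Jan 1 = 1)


Date: May 23, 1937
Days in months 1 through 4: 120
Plus 23 days in May

Day of year: 143


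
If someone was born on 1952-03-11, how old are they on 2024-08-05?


Birth: 1952-03-11
Reference: 2024-08-05
Year difference: 2024 - 1952 = 72

72 years old


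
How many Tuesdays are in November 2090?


November 2090 has 30 days
Anchor: Jan 1, 2090. With p = 2090 - 1 = 2089: (p + p//4 - p//100 + p//400) mod 7 = (2089 + 522 - 20 + 5) mod 7 = 2596 mod 7 = 6 -> Sunday (Mon=0 ... Sun=6)
Days before November (Jan-Oct): 304; November 1 index = (6 + 304) mod 7 = 2 -> Wednesday
First Tuesday is November 7
Tuesdays: 7, 14, 21, 28

4 Tuesdays


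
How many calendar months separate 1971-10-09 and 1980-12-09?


From October 1971 to December 1980
9 years * 12 = 108 months, plus 2 months = 110

110 months


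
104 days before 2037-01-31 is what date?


Start: 2037-01-31, subtract 104 days
Back 31 days from January 31 reaches December 31, 2036 -> 73 left
December 2036 has 31 days -> back to November 30, 2036 -> 42 left
November 2036 has 30 days -> back to October 31, 2036 -> 12 left
October 2036: 31 - 12 = 19 -> lands on October 19

Result: 2036-10-19


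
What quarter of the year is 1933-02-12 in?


Month: February (month 2)
Q1: Jan-Mar, Q2: Apr-Jun, Q3: Jul-Sep, Q4: Oct-Dec

Q1


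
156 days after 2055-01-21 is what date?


Start: 2055-01-21, add 156 days
January 2055 has 31 days: 31 - 21 = 10 days to January 31 -> 146 left
February 2055 has 28 days -> 118 left
March 2055 has 31 days -> 87 left
April 2055 has 30 days -> 57 left
May 2055 has 31 days -> 26 left
June 2055: 26 <= 30 -> lands on June 26

Result: 2055-06-26


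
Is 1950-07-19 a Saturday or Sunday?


Anchor: Jan 1, 1950. With p = 1950 - 1 = 1949: (p + p//4 - p//100 + p//400) mod 7 = (1949 + 487 - 19 + 4) mod 7 = 2421 mod 7 = 6 -> Sunday (Mon=0 ... Sun=6)
Day of year: 200; offset = 199
Weekday index = (6 + 199) mod 7 = 2 -> Wednesday
Weekend days: Saturday, Sunday

No


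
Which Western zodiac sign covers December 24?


Date: December 24
Conventional tropical zodiac dates: Capricorn from December 22 onward; Aquarius starts January 20
December 24 falls within the Capricorn range

Capricorn


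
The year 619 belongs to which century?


Century = (year - 1) // 100 + 1
= (619 - 1) // 100 + 1
= 618 // 100 + 1
= 6 + 1

7th century


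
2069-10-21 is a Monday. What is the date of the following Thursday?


Current: Monday
Target: Thursday
Days ahead: 3

Next Thursday: 2069-10-24


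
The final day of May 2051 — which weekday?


May 2051 has 31 days
Anchor: Jan 1, 2051. With p = 2051 - 1 = 2050: (p + p//4 - p//100 + p//400) mod 7 = (2050 + 512 - 20 + 5) mod 7 = 2547 mod 7 = 6 -> Sunday (Mon=0 ... Sun=6)
Days before May (Jan-Apr): 120; May 1 index = (6 + 120) mod 7 = 0 -> Monday
Last day offset: 31 - 1 = 30 days
Weekday index = (0 + 30) mod 7 = 2

Wednesday, May 31


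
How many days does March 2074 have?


March 2074

31 days


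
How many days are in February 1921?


February 1921 (leap year: no)

28 days


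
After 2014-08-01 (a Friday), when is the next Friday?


Current: Friday
Target: Friday
Days ahead: 7

Next Friday: 2014-08-08


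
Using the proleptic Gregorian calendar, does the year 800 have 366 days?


Gregorian leap year rule: divisible by 4, but not by 100, unless also by 400.
800 is divisible by 400 -> leap year

Yes


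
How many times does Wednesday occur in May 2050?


May 2050 has 31 days
Anchor: Jan 1, 2050. With p = 2050 - 1 = 2049: (p + p//4 - p//100 + p//400) mod 7 = (2049 + 512 - 20 + 5) mod 7 = 2546 mod 7 = 5 -> Saturday (Mon=0 ... Sun=6)
Days before May (Jan-Apr): 120; May 1 index = (5 + 120) mod 7 = 6 -> Sunday
First Wednesday is May 4
Wednesdays: 4, 11, 18, 25

4 Wednesdays


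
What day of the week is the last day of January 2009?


January 2009 has 31 days
Anchor: Jan 1, 2009. With p = 2009 - 1 = 2008: (p + p//4 - p//100 + p//400) mod 7 = (2008 + 502 - 20 + 5) mod 7 = 2495 mod 7 = 3 -> Thursday (Mon=0 ... Sun=6)
January 1 is the anchor itself -> Thursday
Last day offset: 31 - 1 = 30 days
Weekday index = (3 + 30) mod 7 = 5

Saturday, January 31
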